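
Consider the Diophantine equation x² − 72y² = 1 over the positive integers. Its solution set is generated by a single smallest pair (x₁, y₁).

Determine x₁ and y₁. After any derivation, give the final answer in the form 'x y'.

d=72: √d = [8; 2,16] (ℓ=2, even), read p_1/q_1
i=0: a=8 ⇒ p=8, q=1
i=1: a=2 ⇒ p=17, q=2
→ (17, 2).  Check: 17²=289, 72·2²=288, difference 1.

17 2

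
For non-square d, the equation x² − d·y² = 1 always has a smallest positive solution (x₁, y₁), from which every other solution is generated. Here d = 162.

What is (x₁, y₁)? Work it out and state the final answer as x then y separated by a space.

d=162: √d = [12; 1,2,1,2,12,2,1,2,1,24] (ℓ=10, even), read p_9/q_9
a_0=12:  p_0=12·1+0=12,  q_0=12·0+1=1
a_1=1:  p_1=1·12+1=13,  q_1=1·1+0=1
…
a_5=12:  p_5=12·140+51=1731,  q_5=12·11+4=136
a_6=2:  p_6=2·1731+140=3602,  q_6=2·136+11=283
…
a_8=2:  p_8=2·5333+3602=14268,  q_8=2·419+283=1121
a_9=1:  p_9=1·14268+5333=19601,  q_9=1·1121+419=1540
fundamental: x₁=19601, y₁=1540  (since 384199201 − 162·2371600 = 1)

19601 1540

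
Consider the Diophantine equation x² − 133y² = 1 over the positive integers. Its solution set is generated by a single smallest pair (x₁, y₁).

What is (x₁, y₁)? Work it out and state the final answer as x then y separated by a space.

√133 → a₀=11, period (1,1,7,5,1,…,1,1,22); ℓ=16 even so k=15
i=0: a=11 ⇒ p=11, q=1
i=1: a=1 ⇒ p=12, q=1
i=2: a=1 ⇒ p=23, q=2
i=3: a=7 ⇒ p=173, q=15
…
i=5: a=1 ⇒ p=1061, q=92
…
i=7: a=1 ⇒ p=3010, q=261
i=8: a=2 ⇒ p=7969, q=691
…
i=13: a=7 ⇒ p=1210008, q=104921
i=14: a=1 ⇒ p=1378591, q=119539
i=15: a=1 ⇒ p=2588599, q=224460
(x₁, y₁) = (2588599, 224460);  2588599² − 133·224460² = 1 ✓

2588599 224460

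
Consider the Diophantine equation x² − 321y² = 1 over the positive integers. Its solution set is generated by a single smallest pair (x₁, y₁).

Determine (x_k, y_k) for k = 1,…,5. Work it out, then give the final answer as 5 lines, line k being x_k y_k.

√321 → a₀=17, period (1,10,1,34); ℓ=4 even so k=3
k=0  a_k=17  p_k/q_k = 17/1
…
k=2  a_k=10  p_k/q_k = 197/11
k=3  a_k=1  p_k/q_k = 215/12
fundamental: x₁=215, y₁=12  (since 46225 − 321·144 = 1)
(x_2, y_2) = (215·215 + 321·12·12, 215·12 + 12·215) = (92449, 5160)
(x_3, y_3) = (215·92449 + 321·12·5160, 215·5160 + 12·92449) = (39752855, 2218788)
(x_4, y_4) = (215·39752855 + 321·12·2218788, 215·2218788 + 12·39752855) = (17093635201, 954073680)
(x_5, y_5) = (215·17093635201 + 321·12·954073680, 215·954073680 + 12·17093635201) = (7350223383575, 410249463612)

215 12
92449 5160
39752855 2218788
17093635201 954073680
7350223383575 410249463612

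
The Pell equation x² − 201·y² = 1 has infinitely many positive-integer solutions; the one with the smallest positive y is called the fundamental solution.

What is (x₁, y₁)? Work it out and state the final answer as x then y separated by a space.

515095 36332

d=201: √d = [14; 5,1,1,1,2,…,1,5,28] (ℓ=14, even), read p_13/q_13
a_0=14:  p_0=14·1+0=14,  q_0=14·0+1=1
a_1=5:  p_1=5·14+1=71,  q_1=5·1+0=5
a_2=1:  p_2=1·71+14=85,  q_2=1·5+1=6
a_3=1:  p_3=1·85+71=156,  q_3=1·6+5=11
a_4=1:  p_4=1·156+85=241,  q_4=1·11+6=17
a_5=2:  p_5=2·241+156=638,  q_5=2·17+11=45
a_6=1:  p_6=1·638+241=879,  q_6=1·45+17=62
a_7=8:  p_7=8·879+638=7670,  q_7=8·62+45=541
a_8=1:  p_8=1·7670+879=8549,  q_8=1·541+62=603
a_9=2:  p_9=2·8549+7670=24768,  q_9=2·603+541=1747
a_10=1:  p_10=1·24768+8549=33317,  q_10=1·1747+603=2350
…
a_12=1:  p_12=1·58085+33317=91402,  q_12=1·4097+2350=6447
a_13=5:  p_13=5·91402+58085=515095,  q_13=5·6447+4097=36332
fundamental: x₁=515095, y₁=36332  (since 265322859025 − 201·1320014224 = 1)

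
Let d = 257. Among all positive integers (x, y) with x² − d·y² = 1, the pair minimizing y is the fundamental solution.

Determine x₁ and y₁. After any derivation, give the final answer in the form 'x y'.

[16; 32] for √257; ℓ=1 ⇒ convergent index 1
i=0: a=16 ⇒ p=16, q=1
i=1: a=32 ⇒ p=513, q=32
→ (513, 32).  Check: 513²=263169, 257·32²=263168, difference 1.

513 32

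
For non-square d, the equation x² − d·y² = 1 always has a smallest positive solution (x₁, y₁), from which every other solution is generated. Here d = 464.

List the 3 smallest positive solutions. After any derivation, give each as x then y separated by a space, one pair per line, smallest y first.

√464 → a₀=21, period (1,1,5,1,1,1,5,1,1,42); ℓ=10 even so k=9
i=0: a=21 ⇒ p=21, q=1
…
i=3: a=5 ⇒ p=237, q=11
…
i=5: a=1 ⇒ p=517, q=24
i=6: a=1 ⇒ p=797, q=37
i=7: a=5 ⇒ p=4502, q=209
i=8: a=1 ⇒ p=5299, q=246
i=9: a=1 ⇒ p=9801, q=455
(x₁, y₁) = (9801, 455);  9801² − 464·455² = 1 ✓
k=2:  x_2 = 9801·9801+464·455·455 = 192119201,  y_2 = 9801·455+455·9801 = 8918910
k=3:  x_3 = 9801·192119201+464·455·8918910 = 3765920568201,  y_3 = 9801·8918910+455·192119201 = 174828473365

9801 455
192119201 8918910
3765920568201 174828473365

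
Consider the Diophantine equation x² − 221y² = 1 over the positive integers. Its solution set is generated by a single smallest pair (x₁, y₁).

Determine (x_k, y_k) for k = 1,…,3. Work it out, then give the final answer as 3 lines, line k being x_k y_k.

d=221: √d = [14; 1,6,2,6,1,28] (ℓ=6, even), read p_5/q_5
i=0: a=14 ⇒ p=14, q=1
…
i=4: a=6 ⇒ p=1442, q=97
i=5: a=1 ⇒ p=1665, q=112
(x₁, y₁) = (1665, 112);  1665² − 221·112² = 1 ✓
(x_2, y_2) = (1665·1665 + 221·112·112, 1665·112 + 112·1665) = (5544449, 372960)
(x_3, y_3) = (1665·5544449 + 221·112·372960, 1665·372960 + 112·5544449) = (18463013505, 1241956688)

1665 112
5544449 372960
18463013505 1241956688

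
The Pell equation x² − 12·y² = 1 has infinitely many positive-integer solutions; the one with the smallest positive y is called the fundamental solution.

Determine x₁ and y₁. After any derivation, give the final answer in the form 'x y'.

7 2

d=12: √d = [3; 2,6] (ℓ=2, even), read p_1/q_1
step 0: (3, 1)  from 3·(1,0) + (0,1)
step 1: (7, 2)  from 2·(3,1) + (1,0)
(x₁, y₁) = (7, 2);  7² − 12·2² = 1 ✓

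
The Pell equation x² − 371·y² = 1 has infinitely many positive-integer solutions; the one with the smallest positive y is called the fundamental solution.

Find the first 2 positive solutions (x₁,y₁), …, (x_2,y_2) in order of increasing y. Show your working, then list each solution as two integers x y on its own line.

√371 = [19; 3,1,4,1,3,38, …], period ℓ=6 (even) → k=5
i=0: a=19 ⇒ p=19, q=1
i=1: a=3 ⇒ p=58, q=3
i=2: a=1 ⇒ p=77, q=4
i=3: a=4 ⇒ p=366, q=19
i=4: a=1 ⇒ p=443, q=23
i=5: a=3 ⇒ p=1695, q=88
fundamental: x₁=1695, y₁=88  (since 2873025 − 371·7744 = 1)
(x_2, y_2) = (1695·1695 + 371·88·88, 1695·88 + 88·1695) = (5746049, 298320)

1695 88
5746049 298320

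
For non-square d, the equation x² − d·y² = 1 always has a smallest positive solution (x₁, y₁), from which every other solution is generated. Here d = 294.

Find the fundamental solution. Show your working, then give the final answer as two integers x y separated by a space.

√294 = [17; 6,1,4,1,6,34, …], period ℓ=6 (even) → k=5
step 0: (17, 1)  from 17·(1,0) + (0,1)
step 1: (103, 6)  from 6·(17,1) + (1,0)
step 2: (120, 7)  from 1·(103,6) + (17,1)
step 3: (583, 34)  from 4·(120,7) + (103,6)
step 4: (703, 41)  from 1·(583,34) + (120,7)
step 5: (4801, 280)  from 6·(703,41) + (583,34)
(x₁, y₁) = (4801, 280);  4801² − 294·280² = 1 ✓

4801 280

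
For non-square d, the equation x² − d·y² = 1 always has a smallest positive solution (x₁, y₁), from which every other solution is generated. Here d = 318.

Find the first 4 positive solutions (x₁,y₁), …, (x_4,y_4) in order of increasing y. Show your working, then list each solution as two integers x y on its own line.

107 6
22897 1284
4899851 274770
1048545217 58799496

√318 → a₀=17, period (1,4,1,34); ℓ=4 even so k=3
a_0=17:  p_0=17·1+0=17,  q_0=17·0+1=1
…
a_2=4:  p_2=4·18+17=89,  q_2=4·1+1=5
a_3=1:  p_3=1·89+18=107,  q_3=1·5+1=6
fundamental: x₁=107, y₁=6  (since 11449 − 318·36 = 1)
k=2:  x_2 = 107·107+318·6·6 = 22897,  y_2 = 107·6+6·107 = 1284
k=3:  x_3 = 107·22897+318·6·1284 = 4899851,  y_3 = 107·1284+6·22897 = 274770
k=4:  x_4 = 107·4899851+318·6·274770 = 1048545217,  y_4 = 107·274770+6·4899851 = 58799496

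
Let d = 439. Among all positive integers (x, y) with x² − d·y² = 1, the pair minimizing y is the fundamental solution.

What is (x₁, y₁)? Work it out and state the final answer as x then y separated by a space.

d=439: √d = [20; 1,19,1,40] (ℓ=4, even), read p_3/q_3
k=0  a_k=20  p_k/q_k = 20/1
k=1  a_k=1  p_k/q_k = 21/1
k=2  a_k=19  p_k/q_k = 419/20
k=3  a_k=1  p_k/q_k = 440/21
→ (440, 21).  Check: 440²=193600, 439·21²=193599, difference 1.

440 21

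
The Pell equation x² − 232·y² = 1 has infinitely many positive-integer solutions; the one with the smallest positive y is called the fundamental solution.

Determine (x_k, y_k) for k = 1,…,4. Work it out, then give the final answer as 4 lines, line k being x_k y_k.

√232 = [15; 4,3,7,3,4,30, …], period ℓ=6 (even) → k=5
k=0  a_k=15  p_k/q_k = 15/1
…
k=2  a_k=3  p_k/q_k = 198/13
…
k=4  a_k=3  p_k/q_k = 4539/298
k=5  a_k=4  p_k/q_k = 19603/1287
→ (19603, 1287).  Check: 19603²=384277609, 232·1287²=384277608, difference 1.
(19603+1287√232)^2 = 768555217 + 50458122√232
(19603+1287√232)^3 = 30131975818099 + 1978261129845√232
(19603+1287√232)^4 = 1181354243155834177 + 77559705806244948√232

19603 1287
768555217 50458122
30131975818099 1978261129845
1181354243155834177 77559705806244948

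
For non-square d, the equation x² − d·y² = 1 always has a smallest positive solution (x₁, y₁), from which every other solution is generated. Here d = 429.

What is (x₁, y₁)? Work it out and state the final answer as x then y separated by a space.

√429 = [20; 1,2,2,9,1,12,1,9,2,2,1,40, …], period ℓ=12 (even) → k=11
step 0: (20, 1)  from 20·(1,0) + (0,1)
step 1: (21, 1)  from 1·(20,1) + (1,0)
step 2: (62, 3)  from 2·(21,1) + (20,1)
…
step 4: (1367, 66)  from 9·(145,7) + (62,3)
step 5: (1512, 73)  from 1·(1367,66) + (145,7)
step 6: (19511, 942)  from 12·(1512,73) + (1367,66)
…
step 8: (208718, 10077)  from 9·(21023,1015) + (19511,942)
step 9: (438459, 21169)  from 2·(208718,10077) + (21023,1015)
step 10: (1085636, 52415)  from 2·(438459,21169) + (208718,10077)
step 11: (1524095, 73584)  from 1·(1085636,52415) + (438459,21169)
fundamental: x₁=1524095, y₁=73584  (since 2322865569025 − 429·5414605056 = 1)

1524095 73584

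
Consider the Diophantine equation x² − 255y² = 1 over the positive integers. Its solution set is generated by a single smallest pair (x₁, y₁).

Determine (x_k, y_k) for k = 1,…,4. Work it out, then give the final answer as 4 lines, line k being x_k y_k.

d=255: √d = [15; 1,30] (ℓ=2, even), read p_1/q_1
a_0=15:  p_0=15·1+0=15,  q_0=15·0+1=1
a_1=1:  p_1=1·15+1=16,  q_1=1·1+0=1
→ (16, 1).  Check: 16²=256, 255·1²=255, difference 1.
(x_2, y_2) = (16·16 + 255·1·1, 16·1 + 1·16) = (511, 32)
(x_3, y_3) = (16·511 + 255·1·32, 16·32 + 1·511) = (16336, 1023)
(x_4, y_4) = (16·16336 + 255·1·1023, 16·1023 + 1·16336) = (522241, 32704)

16 1
511 32
16336 1023
522241 32704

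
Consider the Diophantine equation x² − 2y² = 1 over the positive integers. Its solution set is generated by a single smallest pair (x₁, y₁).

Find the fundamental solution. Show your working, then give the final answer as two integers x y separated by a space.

3 2

d=2: √d = [1; 2] (ℓ=1, odd), read p_1/q_1
i=0: a=1 ⇒ p=1, q=1
i=1: a=2 ⇒ p=3, q=2
→ (3, 2).  Check: 3²=9, 2·2²=8, difference 1.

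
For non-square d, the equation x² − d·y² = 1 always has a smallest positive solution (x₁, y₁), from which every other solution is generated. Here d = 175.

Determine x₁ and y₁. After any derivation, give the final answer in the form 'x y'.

d=175: √d = [13; 4,2,1,2,4,26] (ℓ=6, even), read p_5/q_5
a_0=13:  p_0=13·1+0=13,  q_0=13·0+1=1
…
a_3=1:  p_3=1·119+53=172,  q_3=1·9+4=13
a_4=2:  p_4=2·172+119=463,  q_4=2·13+9=35
a_5=4:  p_5=4·463+172=2024,  q_5=4·35+13=153
(x₁, y₁) = (2024, 153);  2024² − 175·153² = 1 ✓

2024 153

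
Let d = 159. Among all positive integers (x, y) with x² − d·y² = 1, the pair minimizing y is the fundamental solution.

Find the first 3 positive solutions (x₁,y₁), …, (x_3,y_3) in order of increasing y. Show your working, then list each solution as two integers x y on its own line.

√159 = [12; 1,1,1,1,3,1,1,1,1,24, …], period ℓ=10 (even) → k=9
i=0: a=12 ⇒ p=12, q=1
…
i=4: a=1 ⇒ p=63, q=5
…
i=6: a=1 ⇒ p=290, q=23
i=7: a=1 ⇒ p=517, q=41
i=8: a=1 ⇒ p=807, q=64
i=9: a=1 ⇒ p=1324, q=105
fundamental: x₁=1324, y₁=105  (since 1752976 − 159·11025 = 1)
(1324+105√159)^2 = 3505951 + 278040√159
(1324+105√159)^3 = 9283756924 + 736249815√159

1324 105
3505951 278040
9283756924 736249815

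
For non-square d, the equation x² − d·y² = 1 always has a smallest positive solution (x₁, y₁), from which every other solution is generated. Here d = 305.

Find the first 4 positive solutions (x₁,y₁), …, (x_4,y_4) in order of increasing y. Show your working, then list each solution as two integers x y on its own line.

√305 = [17; 2,6,2,34, …], period ℓ=4 (even) → k=3
i=0: a=17 ⇒ p=17, q=1
i=1: a=2 ⇒ p=35, q=2
i=2: a=6 ⇒ p=227, q=13
i=3: a=2 ⇒ p=489, q=28
fundamental: x₁=489, y₁=28  (since 239121 − 305·784 = 1)
n=2: (489,28)∘(489,28) = (489·489+305·28·28, 489·28+28·489) = (478241,27384)
n=3: (478241,27384)∘(489,28) = (489·478241+305·28·27384, 489·27384+28·478241) = (467719209,26781524)
n=4: (467719209,26781524)∘(489,28) = (489·467719209+305·28·26781524, 489·26781524+28·467719209) = (457428908161,26192303088)

489 28
478241 27384
467719209 26781524
457428908161 26192303088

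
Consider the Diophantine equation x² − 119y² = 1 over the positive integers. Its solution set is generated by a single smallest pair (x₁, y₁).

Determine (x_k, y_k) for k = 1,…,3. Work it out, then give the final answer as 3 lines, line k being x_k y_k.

120 11
28799 2640
6911640 633589

√119 → a₀=10, period (1,9,1,20); ℓ=4 even so k=3
a_0=10:  p_0=10·1+0=10,  q_0=10·0+1=1
…
a_2=9:  p_2=9·11+10=109,  q_2=9·1+1=10
a_3=1:  p_3=1·109+11=120,  q_3=1·10+1=11
(x₁, y₁) = (120, 11);  120² − 119·11² = 1 ✓
(120+11√119)^2 = 28799 + 2640√119
(120+11√119)^3 = 6911640 + 633589√119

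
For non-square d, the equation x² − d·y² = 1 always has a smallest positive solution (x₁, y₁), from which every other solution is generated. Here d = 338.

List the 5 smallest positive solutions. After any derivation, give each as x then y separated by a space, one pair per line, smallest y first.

114243 6214
26102926097 1419812004
5964153172084899 324407165539730
1362725501650887306817 74122495624090936776
311363698964240484013304163 16935952534841634614661406

√338 → a₀=18, period (2,1,1,2,36); ℓ=5 odd so k=9
k=0  a_k=18  p_k/q_k = 18/1
k=1  a_k=2  p_k/q_k = 37/2
k=2  a_k=1  p_k/q_k = 55/3
…
k=6  a_k=2  p_k/q_k = 17631/959
k=7  a_k=1  p_k/q_k = 26327/1432
k=8  a_k=1  p_k/q_k = 43958/2391
k=9  a_k=2  p_k/q_k = 114243/6214
fundamental: x₁=114243, y₁=6214  (since 13051463049 − 338·38613796 = 1)
(114243+6214√338)^2 = 26102926097 + 1419812004√338
(114243+6214√338)^3 = 5964153172084899 + 324407165539730√338
(114243+6214√338)^4 = 1362725501650887306817 + 74122495624090936776√338
(114243+6214√338)^5 = 311363698964240484013304163 + 16935952534841634614661406√338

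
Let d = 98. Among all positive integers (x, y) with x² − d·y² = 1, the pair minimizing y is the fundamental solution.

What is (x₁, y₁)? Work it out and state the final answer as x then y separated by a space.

√98 = [9; 1,8,1,18, …], period ℓ=4 (even) → k=3
step 0: (9, 1)  from 9·(1,0) + (0,1)
step 1: (10, 1)  from 1·(9,1) + (1,0)
step 2: (89, 9)  from 8·(10,1) + (9,1)
step 3: (99, 10)  from 1·(89,9) + (10,1)
(x₁, y₁) = (99, 10);  99² − 98·10² = 1 ✓

99 10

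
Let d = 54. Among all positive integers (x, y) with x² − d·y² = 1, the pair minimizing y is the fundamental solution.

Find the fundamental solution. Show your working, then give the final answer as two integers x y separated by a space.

[7; 2,1,6,1,2,14] for √54; ℓ=6 ⇒ convergent index 5
k=0  a_k=7  p_k/q_k = 7/1
k=1  a_k=2  p_k/q_k = 15/2
k=2  a_k=1  p_k/q_k = 22/3
k=3  a_k=6  p_k/q_k = 147/20
k=4  a_k=1  p_k/q_k = 169/23
k=5  a_k=2  p_k/q_k = 485/66
→ (485, 66).  Check: 485²=235225, 54·66²=235224, difference 1.

485 66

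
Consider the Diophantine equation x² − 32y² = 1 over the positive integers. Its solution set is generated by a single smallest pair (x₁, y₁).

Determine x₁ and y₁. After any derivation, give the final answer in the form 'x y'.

17 3

d=32: √d = [5; 1,1,1,10] (ℓ=4, even), read p_3/q_3
step 0: (5, 1)  from 5·(1,0) + (0,1)
…
step 2: (11, 2)  from 1·(6,1) + (5,1)
step 3: (17, 3)  from 1·(11,2) + (6,1)
fundamental: x₁=17, y₁=3  (since 289 − 32·9 = 1)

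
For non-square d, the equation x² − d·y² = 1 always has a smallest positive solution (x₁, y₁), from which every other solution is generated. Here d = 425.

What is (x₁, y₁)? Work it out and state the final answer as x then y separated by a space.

143649 6968

√425 = [20; 1,1,1,1,1,1,40, …], period ℓ=7 (odd) → k=13
step 0: (20, 1)  from 20·(1,0) + (0,1)
…
step 2: (41, 2)  from 1·(21,1) + (20,1)
step 3: (62, 3)  from 1·(41,2) + (21,1)
step 4: (103, 5)  from 1·(62,3) + (41,2)
…
step 7: (10885, 528)  from 40·(268,13) + (165,8)
step 8: (11153, 541)  from 1·(10885,528) + (268,13)
…
step 12: (88420, 4289)  from 1·(55229,2679) + (33191,1610)
step 13: (143649, 6968)  from 1·(88420,4289) + (55229,2679)
fundamental: x₁=143649, y₁=6968  (since 20635035201 − 425·48553024 = 1)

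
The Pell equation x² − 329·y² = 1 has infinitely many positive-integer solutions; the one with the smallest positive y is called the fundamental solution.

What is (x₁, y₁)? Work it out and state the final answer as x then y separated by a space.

2376415 131016

d=329: √d = [18; 7,4,2,1,1,4,1,1,2,4,7,36] (ℓ=12, even), read p_11/q_11
k=0  a_k=18  p_k/q_k = 18/1
k=1  a_k=7  p_k/q_k = 127/7
k=2  a_k=4  p_k/q_k = 526/29
k=3  a_k=2  p_k/q_k = 1179/65
…
k=10  a_k=4  p_k/q_k = 328794/18127
k=11  a_k=7  p_k/q_k = 2376415/131016
fundamental: x₁=2376415, y₁=131016  (since 5647348252225 − 329·17165192256 = 1)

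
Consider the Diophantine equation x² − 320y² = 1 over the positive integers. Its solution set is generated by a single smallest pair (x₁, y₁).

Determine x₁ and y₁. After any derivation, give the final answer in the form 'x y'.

161 9

[17; 1,7,1,34] for √320; ℓ=4 ⇒ convergent index 3
a_0=17:  p_0=17·1+0=17,  q_0=17·0+1=1
…
a_2=7:  p_2=7·18+17=143,  q_2=7·1+1=8
a_3=1:  p_3=1·143+18=161,  q_3=1·8+1=9
→ (161, 9).  Check: 161²=25921, 320·9²=25920, difference 1.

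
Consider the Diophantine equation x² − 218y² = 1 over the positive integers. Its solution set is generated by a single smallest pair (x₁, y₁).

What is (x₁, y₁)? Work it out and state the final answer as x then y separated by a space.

126003 8534

√218 = [14; 1,3,3,1,28, …], period ℓ=5 (odd) → k=9
step 0: (14, 1)  from 14·(1,0) + (0,1)
…
step 3: (192, 13)  from 3·(59,4) + (15,1)
step 4: (251, 17)  from 1·(192,13) + (59,4)
…
step 6: (7471, 506)  from 1·(7220,489) + (251,17)
step 7: (29633, 2007)  from 3·(7471,506) + (7220,489)
step 8: (96370, 6527)  from 3·(29633,2007) + (7471,506)
step 9: (126003, 8534)  from 1·(96370,6527) + (29633,2007)
fundamental: x₁=126003, y₁=8534  (since 15876756009 − 218·72829156 = 1)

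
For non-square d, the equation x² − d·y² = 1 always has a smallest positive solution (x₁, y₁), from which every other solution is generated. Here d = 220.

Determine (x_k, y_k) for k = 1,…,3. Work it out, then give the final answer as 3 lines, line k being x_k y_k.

89 6
15841 1068
2819609 190098

[14; 1,4,1,28] for √220; ℓ=4 ⇒ convergent index 3
k=0  a_k=14  p_k/q_k = 14/1
k=1  a_k=1  p_k/q_k = 15/1
k=2  a_k=4  p_k/q_k = 74/5
k=3  a_k=1  p_k/q_k = 89/6
fundamental: x₁=89, y₁=6  (since 7921 − 220·36 = 1)
k=2:  x_2 = 89·89+220·6·6 = 15841,  y_2 = 89·6+6·89 = 1068
k=3:  x_3 = 89·15841+220·6·1068 = 2819609,  y_3 = 89·1068+6·15841 = 190098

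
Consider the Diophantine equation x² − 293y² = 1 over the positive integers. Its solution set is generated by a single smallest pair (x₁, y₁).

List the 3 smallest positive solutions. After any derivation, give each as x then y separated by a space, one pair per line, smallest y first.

12320649 719780
303596783562401 17736313474440
7481018815602612315849 437045785745090703340

√293 = [17; 8,1,1,8,34, …], period ℓ=5 (odd) → k=9
a_0=17:  p_0=17·1+0=17,  q_0=17·0+1=1
…
a_2=1:  p_2=1·137+17=154,  q_2=1·8+1=9
…
a_5=34:  p_5=34·2482+291=84679,  q_5=34·145+17=4947
…
a_8=1:  p_8=1·764593+679914=1444507,  q_8=1·44668+39721=84389
a_9=8:  p_9=8·1444507+764593=12320649,  q_9=8·84389+44668=719780
→ (12320649, 719780).  Check: 12320649²=151798391781201, 293·719780²=151798391781200, difference 1.
(12320649+719780√293)^2 = 303596783562401 + 17736313474440√293
(12320649+719780√293)^3 = 7481018815602612315849 + 437045785745090703340√293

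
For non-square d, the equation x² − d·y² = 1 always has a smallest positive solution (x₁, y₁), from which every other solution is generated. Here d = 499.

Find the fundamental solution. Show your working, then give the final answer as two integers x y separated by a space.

4490 201

√499 = [22; 2,1,21,1,2,44, …], period ℓ=6 (even) → k=5
step 0: (22, 1)  from 22·(1,0) + (0,1)
…
step 4: (1519, 68)  from 1·(1452,65) + (67,3)
step 5: (4490, 201)  from 2·(1519,68) + (1452,65)
(x₁, y₁) = (4490, 201);  4490² − 499·201² = 1 ✓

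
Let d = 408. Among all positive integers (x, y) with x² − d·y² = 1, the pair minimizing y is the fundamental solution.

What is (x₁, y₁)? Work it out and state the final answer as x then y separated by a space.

101 5

√408 = [20; 5,40, …], period ℓ=2 (even) → k=1
step 0: (20, 1)  from 20·(1,0) + (0,1)
step 1: (101, 5)  from 5·(20,1) + (1,0)
fundamental: x₁=101, y₁=5  (since 10201 − 408·25 = 1)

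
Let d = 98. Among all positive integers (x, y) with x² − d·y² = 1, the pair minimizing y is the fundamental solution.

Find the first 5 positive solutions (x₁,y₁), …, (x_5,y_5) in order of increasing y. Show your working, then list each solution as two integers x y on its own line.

d=98: √d = [9; 1,8,1,18] (ℓ=4, even), read p_3/q_3
i=0: a=9 ⇒ p=9, q=1
…
i=2: a=8 ⇒ p=89, q=9
i=3: a=1 ⇒ p=99, q=10
→ (99, 10).  Check: 99²=9801, 98·10²=9800, difference 1.
(x_2, y_2) = (99·99 + 98·10·10, 99·10 + 10·99) = (19601, 1980)
(x_3, y_3) = (99·19601 + 98·10·1980, 99·1980 + 10·19601) = (3880899, 392030)
(x_4, y_4) = (99·3880899 + 98·10·392030, 99·392030 + 10·3880899) = (768398401, 77619960)
(x_5, y_5) = (99·768398401 + 98·10·77619960, 99·77619960 + 10·768398401) = (152139002499, 15368360050)

99 10
19601 1980
3880899 392030
768398401 77619960
152139002499 15368360050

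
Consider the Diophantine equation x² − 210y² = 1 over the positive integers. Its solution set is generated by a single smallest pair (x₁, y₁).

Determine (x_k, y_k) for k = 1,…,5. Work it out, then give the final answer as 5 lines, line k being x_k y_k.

29 2
1681 116
97469 6726
5651521 389992
327690749 22612810

√210 = [14; 2,28, …], period ℓ=2 (even) → k=1
step 0: (14, 1)  from 14·(1,0) + (0,1)
step 1: (29, 2)  from 2·(14,1) + (1,0)
fundamental: x₁=29, y₁=2  (since 841 − 210·4 = 1)
k=2:  x_2 = 29·29+210·2·2 = 1681,  y_2 = 29·2+2·29 = 116
k=3:  x_3 = 29·1681+210·2·116 = 97469,  y_3 = 29·116+2·1681 = 6726
k=4:  x_4 = 29·97469+210·2·6726 = 5651521,  y_4 = 29·6726+2·97469 = 389992
k=5:  x_5 = 29·5651521+210·2·389992 = 327690749,  y_5 = 29·389992+2·5651521 = 22612810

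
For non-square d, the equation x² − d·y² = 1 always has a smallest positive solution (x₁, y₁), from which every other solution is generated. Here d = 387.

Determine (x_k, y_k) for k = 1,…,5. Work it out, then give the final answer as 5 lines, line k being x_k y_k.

3482 177
24248647 1232628
168867574226 8584021215
1175993762661217 59779122508632
8189620394305140962 416301800566092033

√387 → a₀=19, period (1,2,19,2,1,38); ℓ=6 even so k=5
step 0: (19, 1)  from 19·(1,0) + (0,1)
step 1: (20, 1)  from 1·(19,1) + (1,0)
step 2: (59, 3)  from 2·(20,1) + (19,1)
…
step 4: (2341, 119)  from 2·(1141,58) + (59,3)
step 5: (3482, 177)  from 1·(2341,119) + (1141,58)
(x₁, y₁) = (3482, 177);  3482² − 387·177² = 1 ✓
k=2:  x_2 = 3482·3482+387·177·177 = 24248647,  y_2 = 3482·177+177·3482 = 1232628
k=3:  x_3 = 3482·24248647+387·177·1232628 = 168867574226,  y_3 = 3482·1232628+177·24248647 = 8584021215
k=4:  x_4 = 3482·168867574226+387·177·8584021215 = 1175993762661217,  y_4 = 3482·8584021215+177·168867574226 = 59779122508632
k=5:  x_5 = 3482·1175993762661217+387·177·59779122508632 = 8189620394305140962,  y_5 = 3482·59779122508632+177·1175993762661217 = 416301800566092033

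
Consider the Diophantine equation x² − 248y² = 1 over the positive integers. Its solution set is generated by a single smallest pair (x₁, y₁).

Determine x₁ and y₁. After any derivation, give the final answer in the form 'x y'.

63 4

√248 = [15; 1,2,1,30, …], period ℓ=4 (even) → k=3
a_0=15:  p_0=15·1+0=15,  q_0=15·0+1=1
…
a_2=2:  p_2=2·16+15=47,  q_2=2·1+1=3
a_3=1:  p_3=1·47+16=63,  q_3=1·3+1=4
(x₁, y₁) = (63, 4);  63² − 248·4² = 1 ✓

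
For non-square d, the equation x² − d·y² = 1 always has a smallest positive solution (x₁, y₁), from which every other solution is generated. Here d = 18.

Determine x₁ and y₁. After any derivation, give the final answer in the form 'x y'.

√18 → a₀=4, period (4,8); ℓ=2 even so k=1
i=0: a=4 ⇒ p=4, q=1
i=1: a=4 ⇒ p=17, q=4
→ (17, 4).  Check: 17²=289, 18·4²=288, difference 1.

17 4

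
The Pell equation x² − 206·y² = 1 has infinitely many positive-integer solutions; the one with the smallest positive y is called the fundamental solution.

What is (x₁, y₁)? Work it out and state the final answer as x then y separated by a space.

59535 4148

[14; 2,1,5,14,5,1,2,28] for √206; ℓ=8 ⇒ convergent index 7
k=0  a_k=14  p_k/q_k = 14/1
…
k=5  a_k=5  p_k/q_k = 17539/1222
k=6  a_k=1  p_k/q_k = 20998/1463
k=7  a_k=2  p_k/q_k = 59535/4148
→ (59535, 4148).  Check: 59535²=3544416225, 206·4148²=3544416224, difference 1.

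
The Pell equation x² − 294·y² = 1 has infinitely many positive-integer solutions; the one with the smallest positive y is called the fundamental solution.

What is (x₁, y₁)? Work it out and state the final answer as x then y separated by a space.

4801 280

d=294: √d = [17; 6,1,4,1,6,34] (ℓ=6, even), read p_5/q_5
a_0=17:  p_0=17·1+0=17,  q_0=17·0+1=1
a_1=6:  p_1=6·17+1=103,  q_1=6·1+0=6
a_2=1:  p_2=1·103+17=120,  q_2=1·6+1=7
a_3=4:  p_3=4·120+103=583,  q_3=4·7+6=34
a_4=1:  p_4=1·583+120=703,  q_4=1·34+7=41
a_5=6:  p_5=6·703+583=4801,  q_5=6·41+34=280
(x₁, y₁) = (4801, 280);  4801² − 294·280² = 1 ✓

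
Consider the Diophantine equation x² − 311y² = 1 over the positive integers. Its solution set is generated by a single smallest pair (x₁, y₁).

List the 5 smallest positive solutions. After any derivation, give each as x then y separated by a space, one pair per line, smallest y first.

16883880 957397
570130807708799 32329152120720
19252040283316857636360 1091683049815963029803
650098275797375082487964044801 36863691222253451430108430560
21952362553539551163393489436611779400 1244804277907160115380508441163715797

√311 = [17; 1,1,1,2,1,…,1,1,34, …], period ℓ=16 (even) → k=15
step 0: (17, 1)  from 17·(1,0) + (0,1)
…
step 6: (1305, 74)  from 6·(194,11) + (141,8)
step 7: (4109, 233)  from 3·(1305,74) + (194,11)
step 8: (71158, 4035)  from 17·(4109,233) + (1305,74)
step 9: (217583, 12338)  from 3·(71158,4035) + (4109,233)
step 10: (1376656, 78063)  from 6·(217583,12338) + (71158,4035)
…
step 13: (6159373, 349266)  from 1·(4565134,258865) + (1594239,90401)
step 14: (10724507, 608131)  from 1·(6159373,349266) + (4565134,258865)
step 15: (16883880, 957397)  from 1·(10724507,608131) + (6159373,349266)
→ (16883880, 957397).  Check: 16883880²=285065403854400, 311·957397²=285065403854399, difference 1.
(16883880+957397√311)^2 = 570130807708799 + 32329152120720√311
(16883880+957397√311)^3 = 19252040283316857636360 + 1091683049815963029803√311
(16883880+957397√311)^4 = 650098275797375082487964044801 + 36863691222253451430108430560√311
(16883880+957397√311)^5 = 21952362553539551163393489436611779400 + 1244804277907160115380508441163715797√311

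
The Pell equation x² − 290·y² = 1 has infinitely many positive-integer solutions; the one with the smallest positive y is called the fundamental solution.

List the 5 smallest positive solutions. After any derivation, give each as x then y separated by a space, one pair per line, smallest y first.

d=290: √d = [17; 34] (ℓ=1, odd), read p_1/q_1
k=0  a_k=17  p_k/q_k = 17/1
k=1  a_k=34  p_k/q_k = 579/34
(x₁, y₁) = (579, 34);  579² − 290·34² = 1 ✓
n=2: (579,34)∘(579,34) = (579·579+290·34·34, 579·34+34·579) = (670481,39372)
n=3: (670481,39372)∘(579,34) = (579·670481+290·34·39372, 579·39372+34·670481) = (776416419,45592742)
n=4: (776416419,45592742)∘(579,34) = (579·776416419+290·34·45592742, 579·45592742+34·776416419) = (899089542721,52796355864)
n=5: (899089542721,52796355864)∘(579,34) = (579·899089542721+290·34·52796355864, 579·52796355864+34·899089542721) = (1041144914054499,61138134497770)

579 34
670481 39372
776416419 45592742
899089542721 52796355864
1041144914054499 61138134497770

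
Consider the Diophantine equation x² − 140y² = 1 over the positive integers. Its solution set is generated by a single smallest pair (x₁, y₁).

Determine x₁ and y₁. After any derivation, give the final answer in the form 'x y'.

[11; 1,4,1,22] for √140; ℓ=4 ⇒ convergent index 3
step 0: (11, 1)  from 11·(1,0) + (0,1)
step 1: (12, 1)  from 1·(11,1) + (1,0)
step 2: (59, 5)  from 4·(12,1) + (11,1)
step 3: (71, 6)  from 1·(59,5) + (12,1)
fundamental: x₁=71, y₁=6  (since 5041 − 140·36 = 1)

71 6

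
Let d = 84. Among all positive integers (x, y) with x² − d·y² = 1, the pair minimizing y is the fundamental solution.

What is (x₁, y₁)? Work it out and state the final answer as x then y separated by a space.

55 6

√84 → a₀=9, period (6,18); ℓ=2 even so k=1
a_0=9:  p_0=9·1+0=9,  q_0=9·0+1=1
a_1=6:  p_1=6·9+1=55,  q_1=6·1+0=6
→ (55, 6).  Check: 55²=3025, 84·6²=3024, difference 1.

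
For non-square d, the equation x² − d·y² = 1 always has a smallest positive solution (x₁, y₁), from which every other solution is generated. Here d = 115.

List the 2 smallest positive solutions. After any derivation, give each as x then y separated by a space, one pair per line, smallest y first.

1126 105
2535751 236460

√115 → a₀=10, period (1,2,1,1,1,1,1,2,1,20); ℓ=10 even so k=9
a_0=10:  p_0=10·1+0=10,  q_0=10·0+1=1
a_1=1:  p_1=1·10+1=11,  q_1=1·1+0=1
…
a_4=1:  p_4=1·43+32=75,  q_4=1·4+3=7
a_5=1:  p_5=1·75+43=118,  q_5=1·7+4=11
…
a_7=1:  p_7=1·193+118=311,  q_7=1·18+11=29
a_8=2:  p_8=2·311+193=815,  q_8=2·29+18=76
a_9=1:  p_9=1·815+311=1126,  q_9=1·76+29=105
(x₁, y₁) = (1126, 105);  1126² − 115·105² = 1 ✓
n=2: (1126,105)∘(1126,105) = (1126·1126+115·105·105, 1126·105+105·1126) = (2535751,236460)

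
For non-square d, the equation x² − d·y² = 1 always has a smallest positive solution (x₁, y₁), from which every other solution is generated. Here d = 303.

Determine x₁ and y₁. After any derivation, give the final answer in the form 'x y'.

d=303: √d = [17; 2,2,5,2,2,34] (ℓ=6, even), read p_5/q_5
i=0: a=17 ⇒ p=17, q=1
i=1: a=2 ⇒ p=35, q=2
…
i=4: a=2 ⇒ p=1027, q=59
i=5: a=2 ⇒ p=2524, q=145
→ (2524, 145).  Check: 2524²=6370576, 303·145²=6370575, difference 1.

2524 145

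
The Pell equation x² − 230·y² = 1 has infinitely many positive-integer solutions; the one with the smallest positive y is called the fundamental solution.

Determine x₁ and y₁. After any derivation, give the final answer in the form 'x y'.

[15; 6,30] for √230; ℓ=2 ⇒ convergent index 1
step 0: (15, 1)  from 15·(1,0) + (0,1)
step 1: (91, 6)  from 6·(15,1) + (1,0)
→ (91, 6).  Check: 91²=8281, 230·6²=8280, difference 1.

91 6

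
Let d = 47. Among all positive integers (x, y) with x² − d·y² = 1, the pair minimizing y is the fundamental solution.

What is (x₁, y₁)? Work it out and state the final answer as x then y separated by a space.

48 7

√47 = [6; 1,5,1,12, …], period ℓ=4 (even) → k=3
a_0=6:  p_0=6·1+0=6,  q_0=6·0+1=1
a_1=1:  p_1=1·6+1=7,  q_1=1·1+0=1
a_2=5:  p_2=5·7+6=41,  q_2=5·1+1=6
a_3=1:  p_3=1·41+7=48,  q_3=1·6+1=7
(x₁, y₁) = (48, 7);  48² − 47·7² = 1 ✓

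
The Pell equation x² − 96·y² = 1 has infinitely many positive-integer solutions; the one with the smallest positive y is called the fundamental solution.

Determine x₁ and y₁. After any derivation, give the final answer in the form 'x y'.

49 5

[9; 1,3,1,18] for √96; ℓ=4 ⇒ convergent index 3
k=0  a_k=9  p_k/q_k = 9/1
k=1  a_k=1  p_k/q_k = 10/1
k=2  a_k=3  p_k/q_k = 39/4
k=3  a_k=1  p_k/q_k = 49/5
→ (49, 5).  Check: 49²=2401, 96·5²=2400, difference 1.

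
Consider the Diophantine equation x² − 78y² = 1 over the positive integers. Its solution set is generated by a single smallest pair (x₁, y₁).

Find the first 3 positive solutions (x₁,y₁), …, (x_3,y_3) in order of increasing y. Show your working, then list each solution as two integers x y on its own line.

d=78: √d = [8; 1,4,1,16] (ℓ=4, even), read p_3/q_3
k=0  a_k=8  p_k/q_k = 8/1
k=1  a_k=1  p_k/q_k = 9/1
k=2  a_k=4  p_k/q_k = 44/5
k=3  a_k=1  p_k/q_k = 53/6
fundamental: x₁=53, y₁=6  (since 2809 − 78·36 = 1)
k=2:  x_2 = 53·53+78·6·6 = 5617,  y_2 = 53·6+6·53 = 636
k=3:  x_3 = 53·5617+78·6·636 = 595349,  y_3 = 53·636+6·5617 = 67410

53 6
5617 636
595349 67410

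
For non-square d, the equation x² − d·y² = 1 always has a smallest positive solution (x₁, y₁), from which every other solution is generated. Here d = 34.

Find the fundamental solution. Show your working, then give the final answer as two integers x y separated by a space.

√34 → a₀=5, period (1,4,1,10); ℓ=4 even so k=3
i=0: a=5 ⇒ p=5, q=1
…
i=2: a=4 ⇒ p=29, q=5
i=3: a=1 ⇒ p=35, q=6
(x₁, y₁) = (35, 6);  35² − 34·6² = 1 ✓

35 6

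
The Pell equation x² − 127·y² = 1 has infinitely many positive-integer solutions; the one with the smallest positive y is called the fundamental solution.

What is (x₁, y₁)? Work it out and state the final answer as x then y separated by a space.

4730624 419775

d=127: √d = [11; 3,1,2,2,7,11,7,2,2,1,3,22] (ℓ=12, even), read p_11/q_11
a_0=11:  p_0=11·1+0=11,  q_0=11·0+1=1
a_1=3:  p_1=3·11+1=34,  q_1=3·1+0=3
a_2=1:  p_2=1·34+11=45,  q_2=1·3+1=4
a_3=2:  p_3=2·45+34=124,  q_3=2·4+3=11
a_4=2:  p_4=2·124+45=293,  q_4=2·11+4=26
a_5=7:  p_5=7·293+124=2175,  q_5=7·26+11=193
a_6=11:  p_6=11·2175+293=24218,  q_6=11·193+26=2149
a_7=7:  p_7=7·24218+2175=171701,  q_7=7·2149+193=15236
a_8=2:  p_8=2·171701+24218=367620,  q_8=2·15236+2149=32621
…
a_10=1:  p_10=1·906941+367620=1274561,  q_10=1·80478+32621=113099
a_11=3:  p_11=3·1274561+906941=4730624,  q_11=3·113099+80478=419775
fundamental: x₁=4730624, y₁=419775  (since 22378803429376 − 127·176211050625 = 1)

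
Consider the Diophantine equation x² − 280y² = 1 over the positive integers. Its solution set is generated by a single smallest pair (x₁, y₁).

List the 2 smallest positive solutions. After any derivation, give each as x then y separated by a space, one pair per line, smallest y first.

√280 → a₀=16, period (1,2,1,2,1,32); ℓ=6 even so k=5
i=0: a=16 ⇒ p=16, q=1
…
i=3: a=1 ⇒ p=67, q=4
i=4: a=2 ⇒ p=184, q=11
i=5: a=1 ⇒ p=251, q=15
fundamental: x₁=251, y₁=15  (since 63001 − 280·225 = 1)
k=2:  x_2 = 251·251+280·15·15 = 126001,  y_2 = 251·15+15·251 = 7530

251 15
126001 7530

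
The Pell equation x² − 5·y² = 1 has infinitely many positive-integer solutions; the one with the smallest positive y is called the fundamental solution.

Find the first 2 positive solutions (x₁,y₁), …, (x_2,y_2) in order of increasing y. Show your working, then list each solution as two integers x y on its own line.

9 4
161 72

√5 = [2; 4, …], period ℓ=1 (odd) → k=1
a_0=2:  p_0=2·1+0=2,  q_0=2·0+1=1
a_1=4:  p_1=4·2+1=9,  q_1=4·1+0=4
(x₁, y₁) = (9, 4);  9² − 5·4² = 1 ✓
n=2: (9,4)∘(9,4) = (9·9+5·4·4, 9·4+4·9) = (161,72)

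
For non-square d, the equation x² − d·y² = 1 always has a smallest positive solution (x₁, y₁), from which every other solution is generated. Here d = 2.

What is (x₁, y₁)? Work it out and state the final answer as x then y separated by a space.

d=2: √d = [1; 2] (ℓ=1, odd), read p_1/q_1
i=0: a=1 ⇒ p=1, q=1
i=1: a=2 ⇒ p=3, q=2
fundamental: x₁=3, y₁=2  (since 9 − 2·4 = 1)

3 2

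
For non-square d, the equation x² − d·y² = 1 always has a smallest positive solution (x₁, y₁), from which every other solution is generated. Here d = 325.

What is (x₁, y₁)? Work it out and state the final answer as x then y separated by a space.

649 36

√325 → a₀=18, period (36); ℓ=1 odd so k=1
step 0: (18, 1)  from 18·(1,0) + (0,1)
step 1: (649, 36)  from 36·(18,1) + (1,0)
fundamental: x₁=649, y₁=36  (since 421201 − 325·1296 = 1)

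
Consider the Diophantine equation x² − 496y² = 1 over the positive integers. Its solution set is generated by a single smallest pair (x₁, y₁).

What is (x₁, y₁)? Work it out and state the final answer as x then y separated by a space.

√496 = [22; 3,1,2,4,1,…,1,3,44, …], period ℓ=16 (even) → k=15
i=0: a=22 ⇒ p=22, q=1
…
i=2: a=1 ⇒ p=89, q=4
…
i=4: a=4 ⇒ p=1069, q=48
…
i=6: a=1 ⇒ p=2383, q=107
…
i=8: a=2 ⇒ p=14543, q=653
…
i=11: a=1 ⇒ p=84875, q=3811
…
i=13: a=2 ⇒ p=863293, q=38763
i=14: a=1 ⇒ p=1252502, q=56239
i=15: a=3 ⇒ p=4620799, q=207480
(x₁, y₁) = (4620799, 207480);  4620799² − 496·207480² = 1 ✓

4620799 207480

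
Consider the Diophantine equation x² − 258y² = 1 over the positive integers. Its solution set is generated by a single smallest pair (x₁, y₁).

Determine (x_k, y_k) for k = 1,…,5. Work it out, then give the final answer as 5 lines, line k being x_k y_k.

[16; 16,32] for √258; ℓ=2 ⇒ convergent index 1
k=0  a_k=16  p_k/q_k = 16/1
k=1  a_k=16  p_k/q_k = 257/16
→ (257, 16).  Check: 257²=66049, 258·16²=66048, difference 1.
(257+16√258)^2 = 132097 + 8224√258
(257+16√258)^3 = 67897601 + 4227120√258
(257+16√258)^4 = 34899234817 + 2172731456√258
(257+16√258)^5 = 17938138798337 + 1116779741264√258

257 16
132097 8224
67897601 4227120
34899234817 2172731456
17938138798337 1116779741264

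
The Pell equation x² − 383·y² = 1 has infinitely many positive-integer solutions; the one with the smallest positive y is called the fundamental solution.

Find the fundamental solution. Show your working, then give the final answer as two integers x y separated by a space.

√383 = [19; 1,1,3,19,3,1,1,38, …], period ℓ=8 (even) → k=7
k=0  a_k=19  p_k/q_k = 19/1
…
k=2  a_k=1  p_k/q_k = 39/2
k=3  a_k=3  p_k/q_k = 137/7
k=4  a_k=19  p_k/q_k = 2642/135
k=5  a_k=3  p_k/q_k = 8063/412
k=6  a_k=1  p_k/q_k = 10705/547
k=7  a_k=1  p_k/q_k = 18768/959
fundamental: x₁=18768, y₁=959  (since 352237824 − 383·919681 = 1)

18768 959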